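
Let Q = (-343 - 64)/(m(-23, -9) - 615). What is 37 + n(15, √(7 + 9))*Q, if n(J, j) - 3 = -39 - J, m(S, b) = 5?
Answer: 1813/610 ≈ 2.9721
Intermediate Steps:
n(J, j) = -36 - J (n(J, j) = 3 + (-39 - J) = -36 - J)
Q = 407/610 (Q = (-343 - 64)/(5 - 615) = -407/(-610) = -407*(-1/610) = 407/610 ≈ 0.66721)
37 + n(15, √(7 + 9))*Q = 37 + (-36 - 1*15)*(407/610) = 37 + (-36 - 15)*(407/610) = 37 - 51*407/610 = 37 - 20757/610 = 1813/610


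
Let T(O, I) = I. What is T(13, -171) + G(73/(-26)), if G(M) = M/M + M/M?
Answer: -169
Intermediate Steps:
G(M) = 2 (G(M) = 1 + 1 = 2)
T(13, -171) + G(73/(-26)) = -171 + 2 = -169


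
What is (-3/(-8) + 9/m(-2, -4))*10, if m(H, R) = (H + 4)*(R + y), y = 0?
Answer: -15/2 ≈ -7.5000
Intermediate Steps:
m(H, R) = R*(4 + H) (m(H, R) = (H + 4)*(R + 0) = (4 + H)*R = R*(4 + H))
(-3/(-8) + 9/m(-2, -4))*10 = (-3/(-8) + 9/((-4*(4 - 2))))*10 = (-3*(-1/8) + 9/((-4*2)))*10 = (3/8 + 9/(-8))*10 = (3/8 + 9*(-1/8))*10 = (3/8 - 9/8)*10 = -3/4*10 = -15/2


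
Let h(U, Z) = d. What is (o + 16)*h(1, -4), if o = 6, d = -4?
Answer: -88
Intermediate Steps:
h(U, Z) = -4
(o + 16)*h(1, -4) = (6 + 16)*(-4) = 22*(-4) = -88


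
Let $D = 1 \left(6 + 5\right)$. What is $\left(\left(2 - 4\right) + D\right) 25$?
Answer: $225$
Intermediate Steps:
$D = 11$ ($D = 1 \cdot 11 = 11$)
$\left(\left(2 - 4\right) + D\right) 25 = \left(\left(2 - 4\right) + 11\right) 25 = \left(-2 + 11\right) 25 = 9 \cdot 25 = 225$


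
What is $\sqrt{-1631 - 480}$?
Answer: $i \sqrt{2111} \approx 45.946 i$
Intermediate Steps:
$\sqrt{-1631 - 480} = \sqrt{-2111} = i \sqrt{2111}$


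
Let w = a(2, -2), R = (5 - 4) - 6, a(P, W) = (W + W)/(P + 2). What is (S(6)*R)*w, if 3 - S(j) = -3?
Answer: 30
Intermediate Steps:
S(j) = 6 (S(j) = 3 - 1*(-3) = 3 + 3 = 6)
a(P, W) = 2*W/(2 + P) (a(P, W) = (2*W)/(2 + P) = 2*W/(2 + P))
R = -5 (R = 1 - 6 = -5)
w = -1 (w = 2*(-2)/(2 + 2) = 2*(-2)/4 = 2*(-2)*(¼) = -1)
(S(6)*R)*w = (6*(-5))*(-1) = -30*(-1) = 30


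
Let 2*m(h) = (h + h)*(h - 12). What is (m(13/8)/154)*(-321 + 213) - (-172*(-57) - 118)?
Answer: -23837171/2464 ≈ -9674.2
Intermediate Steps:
m(h) = h*(-12 + h) (m(h) = ((h + h)*(h - 12))/2 = ((2*h)*(-12 + h))/2 = (2*h*(-12 + h))/2 = h*(-12 + h))
(m(13/8)/154)*(-321 + 213) - (-172*(-57) - 118) = (((13/8)*(-12 + 13/8))/154)*(-321 + 213) - (-172*(-57) - 118) = (((13*(⅛))*(-12 + 13*(⅛)))*(1/154))*(-108) - (9804 - 118) = ((13*(-12 + 13/8)/8)*(1/154))*(-108) - 1*9686 = (((13/8)*(-83/8))*(1/154))*(-108) - 9686 = -1079/64*1/154*(-108) - 9686 = -1079/9856*(-108) - 9686 = 29133/2464 - 9686 = -23837171/2464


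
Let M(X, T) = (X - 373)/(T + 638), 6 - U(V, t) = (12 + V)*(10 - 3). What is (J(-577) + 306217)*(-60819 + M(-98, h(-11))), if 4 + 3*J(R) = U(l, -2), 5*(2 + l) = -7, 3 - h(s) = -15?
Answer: -3054147675609/164 ≈ -1.8623e+10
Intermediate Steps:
h(s) = 18 (h(s) = 3 - 1*(-15) = 3 + 15 = 18)
l = -17/5 (l = -2 + (⅕)*(-7) = -2 - 7/5 = -17/5 ≈ -3.4000)
U(V, t) = -78 - 7*V (U(V, t) = 6 - (12 + V)*(10 - 3) = 6 - (12 + V)*7 = 6 - (84 + 7*V) = 6 + (-84 - 7*V) = -78 - 7*V)
J(R) = -97/5 (J(R) = -4/3 + (-78 - 7*(-17/5))/3 = -4/3 + (-78 + 119/5)/3 = -4/3 + (⅓)*(-271/5) = -4/3 - 271/15 = -97/5)
M(X, T) = (-373 + X)/(638 + T)
(J(-577) + 306217)*(-60819 + M(-98, h(-11))) = (-97/5 + 306217)*(-60819 + (-373 - 98)/(638 + 18)) = 1530988*(-60819 - 471/656)/5 = (1530988/5)*(-39897735/656) = -3054147675609/164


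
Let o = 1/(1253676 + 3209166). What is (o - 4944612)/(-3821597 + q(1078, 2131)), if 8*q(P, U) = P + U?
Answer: 88268088429212/68213573764707 ≈ 1.2940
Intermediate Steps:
o = 1/4462842 ≈ 2.2407e-7
q(P, U) = P/8 + U/8 (q(P, U) = (P + U)/8 = P/8 + U/8)
(o - 4944612)/(-3821597 + q(1078, 2131)) = (1/4462842 - 4944612)/(-3821597 + ((⅛)*1078 + (⅛)*2131)) = -22067022107303/(4462842*(-3821597 + (539/4 + 2131/8))) = -22067022107303/(4462842*(-3821597 + 3209/8)) = -22067022107303/(4462842*(-30569567/8)) = -22067022107303/4462842*(-8/30569567) = 88268088429212/68213573764707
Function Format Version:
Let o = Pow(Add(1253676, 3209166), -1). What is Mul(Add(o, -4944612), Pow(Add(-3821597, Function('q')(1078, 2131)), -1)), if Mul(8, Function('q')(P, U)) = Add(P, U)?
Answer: Rational(88268088429212, 68213573764707) ≈ 1.2940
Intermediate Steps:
o = Rational(1, 4462842) (o = Pow(4462842, -1) = Rational(1, 4462842) ≈ 2.2407e-7)
Function('q')(P, U) = Add(Mul(Rational(1, 8), P), Mul(Rational(1, 8), U)) (Function('q')(P, U) = Mul(Rational(1, 8), Add(P, U)) = Add(Mul(Rational(1, 8), P), Mul(Rational(1, 8), U)))
Mul(Add(o, -4944612), Pow(Add(-3821597, Function('q')(1078, 2131)), -1)) = Mul(Add(Rational(1, 4462842), -4944612), Pow(Add(-3821597, Add(Mul(Rational(1, 8), 1078), Mul(Rational(1, 8), 2131))), -1)) = Mul(Rational(-22067022107303, 4462842), Pow(Add(-3821597, Add(Rational(539, 4), Rational(2131, 8))), -1)) = Mul(Rational(-22067022107303, 4462842), Pow(Add(-3821597, Rational(3209, 8)), -1)) = Mul(Rational(-22067022107303, 4462842), Pow(Rational(-30569567, 8), -1)) = Mul(Rational(-22067022107303, 4462842), Rational(-8, 30569567)) = Rational(88268088429212, 68213573764707)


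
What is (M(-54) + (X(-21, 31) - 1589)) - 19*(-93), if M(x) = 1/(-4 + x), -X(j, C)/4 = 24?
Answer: 4755/58 ≈ 81.983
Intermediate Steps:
X(j, C) = -96 (X(j, C) = -4*24 = -96)
(M(-54) + (X(-21, 31) - 1589)) - 19*(-93) = (1/(-4 - 54) + (-96 - 1589)) - 19*(-93) = (1/(-58) - 1685) + 1767 = (-1/58 - 1685) + 1767 = -97731/58 + 1767 = 4755/58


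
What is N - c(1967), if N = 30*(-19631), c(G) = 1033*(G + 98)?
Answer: -2722075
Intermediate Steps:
c(G) = 101234 + 1033*G (c(G) = 1033*(98 + G) = 101234 + 1033*G)
N = -588930
N - c(1967) = -588930 - (101234 + 1033*1967) = -588930 - (101234 + 2031911) = -588930 - 1*2133145 = -588930 - 2133145 = -2722075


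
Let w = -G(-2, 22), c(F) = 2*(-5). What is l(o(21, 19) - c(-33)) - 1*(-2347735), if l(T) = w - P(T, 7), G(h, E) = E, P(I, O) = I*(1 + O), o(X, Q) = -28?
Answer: 2347857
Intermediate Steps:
c(F) = -10
w = -22 (w = -1*22 = -22)
l(T) = -22 - 8*T (l(T) = -22 - T*(1 + 7) = -22 - T*8 = -22 - 8*T)
l(o(21, 19) - c(-33)) - 1*(-2347735) = (-22 - 8*(-28 - 1*(-10))) - 1*(-2347735) = (-22 - 8*(-28 + 10)) + 2347735 = (-22 - 8*(-18)) + 2347735 = (-22 + 144) + 2347735 = 122 + 2347735 = 2347857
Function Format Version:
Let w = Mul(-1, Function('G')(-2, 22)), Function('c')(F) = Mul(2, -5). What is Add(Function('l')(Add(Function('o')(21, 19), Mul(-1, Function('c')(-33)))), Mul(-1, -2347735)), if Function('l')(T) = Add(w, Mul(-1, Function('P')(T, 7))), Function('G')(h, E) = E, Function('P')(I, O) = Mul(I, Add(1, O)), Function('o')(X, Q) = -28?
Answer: 2347857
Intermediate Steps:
Function('c')(F) = -10
w = -22 (w = Mul(-1, 22) = -22)
Function('l')(T) = Add(-22, Mul(-8, T)) (Function('l')(T) = Add(-22, Mul(-1, Mul(T, Add(1, 7)))) = Add(-22, Mul(-1, Mul(T, 8))) = Add(-22, Mul(-1, Mul(8, T))) = Add(-22, Mul(-8, T)))
Add(Function('l')(Add(Function('o')(21, 19), Mul(-1, Function('c')(-33)))), Mul(-1, -2347735)) = Add(Add(-22, Mul(-8, Add(-28, Mul(-1, -10)))), Mul(-1, -2347735)) = Add(Add(-22, Mul(-8, Add(-28, 10))), 2347735) = Add(Add(-22, Mul(-8, -18)), 2347735) = Add(Add(-22, 144), 2347735) = Add(122, 2347735) = 2347857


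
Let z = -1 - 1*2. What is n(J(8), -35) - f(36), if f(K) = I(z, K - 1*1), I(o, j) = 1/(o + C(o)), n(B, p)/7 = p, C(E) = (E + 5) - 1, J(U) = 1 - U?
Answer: -489/2 ≈ -244.50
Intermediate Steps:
C(E) = 4 + E (C(E) = (5 + E) - 1 = 4 + E)
n(B, p) = 7*p
z = -3 (z = -1 - 2 = -3)
I(o, j) = 1/(4 + 2*o) (I(o, j) = 1/(o + (4 + o)) = 1/(4 + 2*o))
f(K) = -1/2 (f(K) = 1/(2*(2 - 3)) = (1/2)/(-1) = (1/2)*(-1) = -1/2)
n(J(8), -35) - f(36) = 7*(-35) - 1*(-1/2) = -245 + 1/2 = -489/2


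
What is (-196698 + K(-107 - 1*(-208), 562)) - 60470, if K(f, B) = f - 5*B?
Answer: -259877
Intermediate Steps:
K(f, B) = f - 5*B
(-196698 + K(-107 - 1*(-208), 562)) - 60470 = (-196698 + ((-107 - 1*(-208)) - 5*562)) - 60470 = (-196698 + ((-107 + 208) - 2810)) - 60470 = (-196698 + (101 - 2810)) - 60470 = (-196698 - 2709) - 60470 = -199407 - 60470 = -259877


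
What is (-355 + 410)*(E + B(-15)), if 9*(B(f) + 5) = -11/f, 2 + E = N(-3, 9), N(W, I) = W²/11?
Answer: -9059/27 ≈ -335.52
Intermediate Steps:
N(W, I) = W²/11 (N(W, I) = W²*(1/11) = W²/11)
E = -13/11 (E = -2 + (1/11)*(-3)² = -2 + (1/11)*9 = -2 + 9/11 = -13/11 ≈ -1.1818)
B(f) = -5 - 11/(9*f) (B(f) = -5 + (-11/f)/9 = -5 - 11/(9*f))
(-355 + 410)*(E + B(-15)) = (-355 + 410)*(-13/11 + (-5 - 11/9/(-15))) = 55*(-13/11 + (-5 - 11/9*(-1/15))) = 55*(-13/11 + (-5 + 11/135)) = 55*(-13/11 - 664/135) = 55*(-9059/1485) = -9059/27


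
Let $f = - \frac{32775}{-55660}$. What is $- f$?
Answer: $- \frac{285}{484} \approx -0.58884$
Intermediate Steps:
$f = \frac{285}{484}$ ($f = \left(-32775\right) \left(- \frac{1}{55660}\right) = \frac{285}{484} \approx 0.58884$)
$- f = \left(-1\right) \frac{285}{484} = - \frac{285}{484}$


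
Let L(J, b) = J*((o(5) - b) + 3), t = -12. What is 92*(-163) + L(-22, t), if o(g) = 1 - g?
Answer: -15238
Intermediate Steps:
L(J, b) = J*(-1 - b) (L(J, b) = J*(((1 - 1*5) - b) + 3) = J*(((1 - 5) - b) + 3) = J*((-4 - b) + 3) = J*(-1 - b))
92*(-163) + L(-22, t) = 92*(-163) - 1*(-22)*(1 - 12) = -14996 - 1*(-22)*(-11) = -14996 - 242 = -15238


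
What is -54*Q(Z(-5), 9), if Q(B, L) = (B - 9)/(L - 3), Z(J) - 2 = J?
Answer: 108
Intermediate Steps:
Z(J) = 2 + J
Q(B, L) = (-9 + B)/(-3 + L)
-54*Q(Z(-5), 9) = -54*(-9 + (2 - 5))/(-3 + 9) = -54*(-9 - 3)/6 = -9*(-12) = -54*(-2) = 108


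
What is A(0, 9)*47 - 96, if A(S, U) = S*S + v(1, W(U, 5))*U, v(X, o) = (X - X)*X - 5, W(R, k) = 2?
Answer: -2211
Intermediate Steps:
v(X, o) = -5 (v(X, o) = 0*X - 5 = 0 - 5 = -5)
A(S, U) = S² - 5*U (A(S, U) = S*S - 5*U = S² - 5*U)
A(0, 9)*47 - 96 = (0² - 5*9)*47 - 96 = (0 - 45)*47 - 96 = -45*47 - 96 = -2115 - 96 = -2211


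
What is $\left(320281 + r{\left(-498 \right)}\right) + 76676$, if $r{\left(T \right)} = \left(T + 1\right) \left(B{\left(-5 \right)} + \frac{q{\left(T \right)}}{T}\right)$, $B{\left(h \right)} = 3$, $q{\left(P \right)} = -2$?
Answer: $\frac{98470537}{249} \approx 3.9546 \cdot 10^{5}$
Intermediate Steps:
$r{\left(T \right)} = \left(1 + T\right) \left(3 - \frac{2}{T}\right)$ ($r{\left(T \right)} = \left(T + 1\right) \left(3 - \frac{2}{T}\right) = \left(1 + T\right) \left(3 - \frac{2}{T}\right)$)
$\left(320281 + r{\left(-498 \right)}\right) + 76676 = \left(320281 + \left(1 - \frac{2}{-498} + 3 \left(-498\right)\right)\right) + 76676 = \left(320281 - \frac{371756}{249}\right) + 76676 = \frac{79378213}{249} + 76676 = \frac{98470537}{249}$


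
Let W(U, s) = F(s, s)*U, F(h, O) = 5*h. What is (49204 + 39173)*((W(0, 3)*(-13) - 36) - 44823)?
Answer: -3964503843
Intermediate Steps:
W(U, s) = 5*U*s (W(U, s) = (5*s)*U = 5*U*s)
(49204 + 39173)*((W(0, 3)*(-13) - 36) - 44823) = (49204 + 39173)*(((5*0*3)*(-13) - 36) - 44823) = 88377*((0*(-13) - 36) - 44823) = 88377*((0 - 36) - 44823) = 88377*(-36 - 44823) = 88377*(-44859) = -3964503843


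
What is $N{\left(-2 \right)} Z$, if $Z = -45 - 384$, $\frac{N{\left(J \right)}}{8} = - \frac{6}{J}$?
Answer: $-10296$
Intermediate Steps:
$N{\left(J \right)} = - \frac{48}{J}$ ($N{\left(J \right)} = 8 \left(- \frac{6}{J}\right) = - \frac{48}{J}$)
$Z = -429$ ($Z = -45 - 384 = -429$)
$N{\left(-2 \right)} Z = - \frac{48}{-2} \left(-429\right) = \left(-48\right) \left(- \frac{1}{2}\right) \left(-429\right) = 24 \left(-429\right) = -10296$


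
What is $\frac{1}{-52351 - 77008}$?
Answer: $- \frac{1}{129359} \approx -7.7304 \cdot 10^{-6}$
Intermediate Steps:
$\frac{1}{-52351 - 77008} = \frac{1}{-129359} = - \frac{1}{129359}$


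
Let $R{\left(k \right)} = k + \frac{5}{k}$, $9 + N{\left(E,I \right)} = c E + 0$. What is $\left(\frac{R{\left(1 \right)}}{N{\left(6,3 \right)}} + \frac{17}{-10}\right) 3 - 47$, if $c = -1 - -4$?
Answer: $- \frac{501}{10} \approx -50.1$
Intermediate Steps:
$c = 3$ ($c = -1 + 4 = 3$)
$N{\left(E,I \right)} = -9 + 3 E$ ($N{\left(E,I \right)} = -9 + \left(3 E + 0\right) = -9 + 3 E$)
$\left(\frac{R{\left(1 \right)}}{N{\left(6,3 \right)}} + \frac{17}{-10}\right) 3 - 47 = \left(\frac{1 + \frac{5}{1}}{-9 + 3 \cdot 6} + \frac{17}{-10}\right) 3 - 47 = \left(\frac{1 + 5 \cdot 1}{-9 + 18} + 17 \left(- \frac{1}{10}\right)\right) 3 - 47 = \left(\frac{1 + 5}{9} - \frac{17}{10}\right) 3 - 47 = \left(6 \cdot \frac{1}{9} - \frac{17}{10}\right) 3 - 47 = \left(\frac{2}{3} - \frac{17}{10}\right) 3 - 47 = \left(- \frac{31}{30}\right) 3 - 47 = - \frac{31}{10} - 47 = - \frac{501}{10}$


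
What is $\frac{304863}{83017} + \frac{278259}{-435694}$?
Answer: $\frac{109726752519}{36170008798} \approx 3.0336$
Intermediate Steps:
$\frac{304863}{83017} + \frac{278259}{-435694} = 304863 \cdot \frac{1}{83017} + 278259 \left(- \frac{1}{435694}\right) = \frac{304863}{83017} - \frac{278259}{435694} = \frac{109726752519}{36170008798}$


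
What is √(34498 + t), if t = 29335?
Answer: √63833 ≈ 252.65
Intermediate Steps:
√(34498 + t) = √(34498 + 29335) = √63833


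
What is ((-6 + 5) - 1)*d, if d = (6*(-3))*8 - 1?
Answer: 290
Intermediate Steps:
d = -145 (d = -18*8 - 1 = -144 - 1 = -145)
((-6 + 5) - 1)*d = ((-6 + 5) - 1)*(-145) = (-1 - 1)*(-145) = -2*(-145) = 290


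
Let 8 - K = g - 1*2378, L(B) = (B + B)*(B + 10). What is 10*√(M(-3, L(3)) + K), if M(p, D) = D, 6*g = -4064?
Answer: 40*√1767/3 ≈ 560.48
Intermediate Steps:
g = -2032/3 (g = (⅙)*(-4064) = -2032/3 ≈ -677.33)
L(B) = 2*B*(10 + B) (L(B) = (2*B)*(10 + B) = 2*B*(10 + B))
K = 9190/3 (K = 8 - (-2032/3 - 1*2378) = 8 - (-2032/3 - 2378) = 8 - 1*(-9166/3) = 8 + 9166/3 = 9190/3 ≈ 3063.3)
10*√(M(-3, L(3)) + K) = 10*√(2*3*(10 + 3) + 9190/3) = 10*√(2*3*13 + 9190/3) = 10*√(78 + 9190/3) = 10*√(9424/3) = 10*(4*√1767/3) = 40*√1767/3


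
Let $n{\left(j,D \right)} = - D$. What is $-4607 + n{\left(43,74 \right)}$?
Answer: $-4681$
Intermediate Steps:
$-4607 + n{\left(43,74 \right)} = -4607 - 74 = -4681$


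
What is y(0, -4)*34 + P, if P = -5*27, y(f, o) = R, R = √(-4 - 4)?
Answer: -135 + 68*I*√2 ≈ -135.0 + 96.167*I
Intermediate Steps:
R = 2*I*√2 (R = √(-8) = 2*I*√2 ≈ 2.8284*I)
y(f, o) = 2*I*√2
P = -135
y(0, -4)*34 + P = (2*I*√2)*34 - 135 = 68*I*√2 - 135 = -135 + 68*I*√2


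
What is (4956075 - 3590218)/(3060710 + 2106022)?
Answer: 1365857/5166732 ≈ 0.26436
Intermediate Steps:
(4956075 - 3590218)/(3060710 + 2106022) = 1365857/5166732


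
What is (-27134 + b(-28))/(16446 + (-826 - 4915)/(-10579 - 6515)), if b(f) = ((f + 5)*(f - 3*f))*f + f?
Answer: 152170788/281133665 ≈ 0.54128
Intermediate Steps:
b(f) = f - 2*f²*(5 + f) (b(f) = ((5 + f)*(-2*f))*f + f = (-2*f*(5 + f))*f + f = -2*f²*(5 + f) + f = f - 2*f²*(5 + f))
(-27134 + b(-28))/(16446 + (-826 - 4915)/(-10579 - 6515)) = (-27134 - 28*(1 - 10*(-28) - 2*(-28)²))/(16446 + (-826 - 4915)/(-10579 - 6515)) = (-27134 - 28*(1 + 280 - 2*784))/(16446 - 5741/(-17094)) = (-27134 - 28*(1 + 280 - 1568))/(16446 - 5741*(-1/17094)) = (-27134 - 28*(-1287))/(16446 + 5741/17094) = (-27134 + 36036)/(281133665/17094) = 8902*(17094/281133665) = 152170788/281133665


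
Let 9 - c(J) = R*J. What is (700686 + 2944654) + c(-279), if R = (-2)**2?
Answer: 3646465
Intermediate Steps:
R = 4
c(J) = 9 - 4*J
(700686 + 2944654) + c(-279) = (700686 + 2944654) + (9 - 4*(-279)) = 3645340 + (9 + 1116) = 3645340 + 1125 = 3646465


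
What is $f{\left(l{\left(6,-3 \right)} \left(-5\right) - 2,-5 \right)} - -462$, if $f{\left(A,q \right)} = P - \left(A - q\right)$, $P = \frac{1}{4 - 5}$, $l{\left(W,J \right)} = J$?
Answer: $443$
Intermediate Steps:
$P = -1$ ($P = \frac{1}{-1} = -1$)
$f{\left(A,q \right)} = -1 + q - A$ ($f{\left(A,q \right)} = -1 - \left(A - q\right) = -1 + q - A$)
$f{\left(l{\left(6,-3 \right)} \left(-5\right) - 2,-5 \right)} - -462 = \left(-1 - 5 - \left(\left(-3\right) \left(-5\right) - 2\right)\right) - -462 = \left(-1 - 5 - \left(15 - 2\right)\right) + 462 = \left(-1 - 5 - 13\right) + 462 = -19 + 462 = 443$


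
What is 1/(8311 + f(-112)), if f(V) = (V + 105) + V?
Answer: 1/8192 ≈ 0.00012207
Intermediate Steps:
f(V) = 105 + 2*V (f(V) = (105 + V) + V = 105 + 2*V)
1/(8311 + f(-112)) = 1/(8311 + (105 + 2*(-112))) = 1/(8311 + (105 - 224)) = 1/(8311 - 119) = 1/8192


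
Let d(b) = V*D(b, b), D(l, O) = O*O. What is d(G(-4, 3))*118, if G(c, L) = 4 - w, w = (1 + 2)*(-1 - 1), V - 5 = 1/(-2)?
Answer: 53100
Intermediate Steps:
V = 9/2 (V = 5 + 1/(-2) = 5 - 1/2 = 9/2 ≈ 4.5000)
w = -6 (w = 3*(-2) = -6)
G(c, L) = 10 (G(c, L) = 4 - 1*(-6) = 4 + 6 = 10)
D(l, O) = O**2
d(b) = 9*b**2/2
d(G(-4, 3))*118 = ((9/2)*10**2)*118 = ((9/2)*100)*118 = 450*118 = 53100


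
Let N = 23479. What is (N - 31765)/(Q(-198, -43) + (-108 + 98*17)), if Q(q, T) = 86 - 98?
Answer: -4143/773 ≈ -5.3596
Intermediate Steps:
Q(q, T) = -12
(N - 31765)/(Q(-198, -43) + (-108 + 98*17)) = (23479 - 31765)/(-12 + (-108 + 98*17)) = -8286/(-12 + (-108 + 1666)) = -8286/(-12 + 1558) = -8286/1546 = -8286*1/1546 = -4143/773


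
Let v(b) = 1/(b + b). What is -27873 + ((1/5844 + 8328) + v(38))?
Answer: -542549285/27759 ≈ -19545.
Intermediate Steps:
v(b) = 1/(2*b)
-27873 + ((1/5844 + 8328) + v(38)) = -27873 + ((1/5844 + 8328) + (½)/38) = -27873 + ((1/5844 + 8328) + (½)*(1/38)) = -27873 + (48668833/5844 + 1/76) = -27873 + 231177322/27759 = -542549285/27759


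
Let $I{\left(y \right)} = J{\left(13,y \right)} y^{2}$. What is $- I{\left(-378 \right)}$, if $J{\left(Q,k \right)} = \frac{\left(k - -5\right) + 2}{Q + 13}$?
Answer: $\frac{26504982}{13} \approx 2.0388 \cdot 10^{6}$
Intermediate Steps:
$J{\left(Q,k \right)} = \frac{7 + k}{13 + Q}$ ($J{\left(Q,k \right)} = \frac{\left(k + 5\right) + 2}{13 + Q} = \frac{\left(5 + k\right) + 2}{13 + Q} = \frac{7 + k}{13 + Q}$)
$I{\left(y \right)} = y^{2} \left(\frac{7}{26} + \frac{y}{26}\right)$ ($I{\left(y \right)} = \frac{7 + y}{13 + 13} y^{2} = \frac{7 + y}{26} y^{2} = \left(\frac{7}{26} + \frac{y}{26}\right) y^{2} = y^{2} \left(\frac{7}{26} + \frac{y}{26}\right)$)
$- I{\left(-378 \right)} = - \frac{\left(-378\right)^{2} \left(7 - 378\right)}{26} = - \frac{142884 \left(-371\right)}{26} = \left(-1\right) \left(- \frac{26504982}{13}\right) = \frac{26504982}{13}$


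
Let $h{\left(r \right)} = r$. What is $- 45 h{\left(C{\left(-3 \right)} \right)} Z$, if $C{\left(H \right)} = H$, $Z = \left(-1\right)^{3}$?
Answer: $-135$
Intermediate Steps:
$Z = -1$
$- 45 h{\left(C{\left(-3 \right)} \right)} Z = \left(-45\right) \left(-3\right) \left(-1\right) = 135 \left(-1\right) = -135$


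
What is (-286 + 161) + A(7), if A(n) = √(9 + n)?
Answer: -121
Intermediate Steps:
(-286 + 161) + A(7) = (-286 + 161) + √(9 + 7) = -125 + √16 = -125 + 4 = -121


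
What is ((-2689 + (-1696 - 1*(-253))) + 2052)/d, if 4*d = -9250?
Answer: 832/925 ≈ 0.89946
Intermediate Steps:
d = -4625/2 (d = (¼)*(-9250) = -4625/2 ≈ -2312.5)
((-2689 + (-1696 - 1*(-253))) + 2052)/d = ((-2689 + (-1696 - 1*(-253))) + 2052)/(-4625/2) = ((-2689 + (-1696 + 253)) + 2052)*(-2/4625) = ((-2689 - 1443) + 2052)*(-2/4625) = (-4132 + 2052)*(-2/4625) = -2080*(-2/4625) = 832/925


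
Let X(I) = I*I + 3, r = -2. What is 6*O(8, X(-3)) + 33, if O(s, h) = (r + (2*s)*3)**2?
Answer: 12729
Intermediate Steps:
X(I) = 3 + I**2 (X(I) = I**2 + 3 = 3 + I**2)
O(s, h) = (-2 + 6*s)**2 (O(s, h) = (-2 + (2*s)*3)**2 = (-2 + 6*s)**2)
6*O(8, X(-3)) + 33 = 6*(4*(-1 + 3*8)**2) + 33 = 6*(4*(-1 + 24)**2) + 33 = 6*(4*23**2) + 33 = 6*(4*529) + 33 = 6*2116 + 33 = 12696 + 33 = 12729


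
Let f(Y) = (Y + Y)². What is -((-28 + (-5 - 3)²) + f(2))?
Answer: -52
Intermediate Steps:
f(Y) = 4*Y² (f(Y) = (2*Y)² = 4*Y²)
-((-28 + (-5 - 3)²) + f(2)) = -((-28 + (-5 - 3)²) + 4*2²) = -((-28 + (-8)²) + 4*4) = -((-28 + 64) + 16) = -(36 + 16) = -1*52 = -52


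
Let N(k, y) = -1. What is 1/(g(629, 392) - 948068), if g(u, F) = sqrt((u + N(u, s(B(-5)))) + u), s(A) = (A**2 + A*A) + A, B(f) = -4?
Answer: -948068/898832931367 - sqrt(1257)/898832931367 ≈ -1.0548e-6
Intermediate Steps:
s(A) = A + 2*A**2 (s(A) = (A**2 + A**2) + A = 2*A**2 + A = A + 2*A**2)
g(u, F) = sqrt(-1 + 2*u) (g(u, F) = sqrt((u - 1) + u) = sqrt((-1 + u) + u) = sqrt(-1 + 2*u))
1/(g(629, 392) - 948068) = 1/(sqrt(-1 + 2*629) - 948068) = 1/(sqrt(-1 + 1258) - 948068) = 1/(sqrt(1257) - 948068) = 1/(-948068 + sqrt(1257))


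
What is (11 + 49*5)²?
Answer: 65536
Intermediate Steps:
(11 + 49*5)² = (11 + 245)² = 256² = 65536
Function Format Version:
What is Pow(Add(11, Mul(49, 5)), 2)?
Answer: 65536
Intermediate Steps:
Pow(Add(11, Mul(49, 5)), 2) = Pow(Add(11, 245), 2) = Pow(256, 2) = 65536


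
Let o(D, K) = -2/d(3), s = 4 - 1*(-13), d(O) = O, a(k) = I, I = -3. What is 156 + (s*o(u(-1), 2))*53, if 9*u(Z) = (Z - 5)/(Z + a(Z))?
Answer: -1334/3 ≈ -444.67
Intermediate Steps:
a(k) = -3
u(Z) = (-5 + Z)/(9*(-3 + Z)) (u(Z) = ((Z - 5)/(Z - 3))/9 = ((-5 + Z)/(-3 + Z))/9 = (-5 + Z)/(9*(-3 + Z)))
s = 17 (s = 4 + 13 = 17)
o(D, K) = -⅔ (o(D, K) = -2/3 = -2*⅓ = -⅔)
156 + (s*o(u(-1), 2))*53 = 156 + (17*(-⅔))*53 = 156 - 34/3*53 = 156 - 1802/3 = -1334/3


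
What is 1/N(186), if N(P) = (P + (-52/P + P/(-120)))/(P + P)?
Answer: 691920/342557 ≈ 2.0199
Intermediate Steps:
N(P) = (-52/P + 119*P/120)/(2*P) (N(P) = (P + (-52/P + P*(-1/120)))/((2*P)) = (P + (-52/P - P/120))*(1/(2*P)) = (-52/P + 119*P/120)*(1/(2*P)) = (-52/P + 119*P/120)/(2*P))
1/N(186) = 1/(119/240 - 26/186²) = 1/(119/240 - 26*1/34596) = 1/(119/240 - 13/17298) = 1/(342557/691920) = 691920/342557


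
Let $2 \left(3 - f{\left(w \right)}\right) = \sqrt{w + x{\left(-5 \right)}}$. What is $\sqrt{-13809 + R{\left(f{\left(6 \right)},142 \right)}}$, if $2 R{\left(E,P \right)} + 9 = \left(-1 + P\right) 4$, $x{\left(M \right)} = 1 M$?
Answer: $\frac{3 i \sqrt{6014}}{2} \approx 116.32 i$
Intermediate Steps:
$x{\left(M \right)} = M$
$f{\left(w \right)} = 3 - \frac{\sqrt{-5 + w}}{2}$ ($f{\left(w \right)} = 3 - \frac{\sqrt{w - 5}}{2} = 3 - \frac{\sqrt{-5 + w}}{2}$)
$R{\left(E,P \right)} = - \frac{13}{2} + 2 P$ ($R{\left(E,P \right)} = - \frac{9}{2} + \frac{\left(-1 + P\right) 4}{2} = - \frac{9}{2} + \frac{-4 + 4 P}{2} = - \frac{9}{2} + \left(-2 + 2 P\right) = - \frac{13}{2} + 2 P$)
$\sqrt{-13809 + R{\left(f{\left(6 \right)},142 \right)}} = \sqrt{-13809 + \left(- \frac{13}{2} + 2 \cdot 142\right)} = \sqrt{-13809 + \left(- \frac{13}{2} + 284\right)} = \sqrt{-13809 + \frac{555}{2}} = \sqrt{- \frac{27063}{2}} = \frac{3 i \sqrt{6014}}{2}$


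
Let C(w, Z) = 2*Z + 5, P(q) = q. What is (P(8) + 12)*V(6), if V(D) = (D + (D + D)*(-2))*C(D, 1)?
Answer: -2520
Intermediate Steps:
C(w, Z) = 5 + 2*Z
V(D) = -21*D (V(D) = (D + (D + D)*(-2))*(5 + 2*1) = (D + (2*D)*(-2))*(5 + 2) = (D - 4*D)*7 = -3*D*7 = -21*D)
(P(8) + 12)*V(6) = (8 + 12)*(-21*6) = 20*(-126) = -2520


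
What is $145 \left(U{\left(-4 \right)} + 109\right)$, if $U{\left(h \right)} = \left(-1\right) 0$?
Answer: $15805$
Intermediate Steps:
$U{\left(h \right)} = 0$
$145 \left(U{\left(-4 \right)} + 109\right) = 145 \left(0 + 109\right) = 145 \cdot 109 = 15805$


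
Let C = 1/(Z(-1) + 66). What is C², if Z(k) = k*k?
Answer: 1/4489 ≈ 0.00022277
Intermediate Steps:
Z(k) = k²
C = 1/67 (C = 1/((-1)² + 66) = 1/(1 + 66) = 1/67 ≈ 0.014925)
C² = (1/67)² = 1/4489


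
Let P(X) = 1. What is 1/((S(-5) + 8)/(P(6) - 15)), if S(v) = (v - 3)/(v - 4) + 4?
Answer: -63/58 ≈ -1.0862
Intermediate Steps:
S(v) = 4 + (-3 + v)/(-4 + v) (S(v) = (-3 + v)/(-4 + v) + 4 = 4 + (-3 + v)/(-4 + v))
1/((S(-5) + 8)/(P(6) - 15)) = 1/(((-19 + 5*(-5))/(-4 - 5) + 8)/(1 - 15)) = 1/(((-19 - 25)/(-9) + 8)/(-14)) = 1/((-⅑*(-44) + 8)*(-1/14)) = 1/((44/9 + 8)*(-1/14)) = 1/((116/9)*(-1/14)) = 1/(-58/63) = -63/58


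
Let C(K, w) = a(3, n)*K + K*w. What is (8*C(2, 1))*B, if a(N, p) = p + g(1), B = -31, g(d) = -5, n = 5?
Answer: -496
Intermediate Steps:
a(N, p) = -5 + p (a(N, p) = p - 5 = -5 + p)
C(K, w) = K*w (C(K, w) = (-5 + 5)*K + K*w = 0*K + K*w = 0 + K*w = K*w)
(8*C(2, 1))*B = (8*(2*1))*(-31) = (8*2)*(-31) = 16*(-31) = -496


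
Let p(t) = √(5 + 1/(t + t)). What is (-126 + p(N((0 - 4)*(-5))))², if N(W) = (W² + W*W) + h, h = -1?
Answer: (201348 - √12769618)²/2553604 ≈ 15317.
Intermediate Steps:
N(W) = -1 + 2*W² (N(W) = (W² + W*W) - 1 = (W² + W²) - 1 = 2*W² - 1 = -1 + 2*W²)
p(t) = √(5 + 1/(2*t))
(-126 + p(N((0 - 4)*(-5))))² = (-126 + √(20 + 2/(-1 + 2*((0 - 4)*(-5))²))/2)² = (-126 + √(20 + 2/(-1 + 2*(-4*(-5))²))/2)² = (-126 + √(20 + 2/(-1 + 2*20²))/2)² = (-126 + √(20 + 2/(-1 + 2*400))/2)² = (-126 + √(20 + 2/(-1 + 800))/2)² = (-126 + √(20 + 2/799)/2)² = (-126 + √(15982/799)/2)² = (-126 + (√12769618/799)/2)² = (-126 + √12769618/1598)²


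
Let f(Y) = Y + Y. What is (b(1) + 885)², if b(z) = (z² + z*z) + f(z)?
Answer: 790321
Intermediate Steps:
f(Y) = 2*Y
b(z) = 2*z + 2*z² (b(z) = (z² + z*z) + 2*z = (z² + z²) + 2*z = 2*z² + 2*z = 2*z + 2*z²)
(b(1) + 885)² = (2*1*(1 + 1) + 885)² = (2*1*2 + 885)² = (4 + 885)² = 889² = 790321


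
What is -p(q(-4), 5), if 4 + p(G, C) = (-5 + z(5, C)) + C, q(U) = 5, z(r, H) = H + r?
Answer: -6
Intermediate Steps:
p(G, C) = -4 + 2*C (p(G, C) = -4 + ((-5 + (C + 5)) + C) = -4 + ((-5 + (5 + C)) + C) = -4 + (C + C) = -4 + 2*C)
-p(q(-4), 5) = -(-4 + 2*5) = -(-4 + 10) = -1*6 = -6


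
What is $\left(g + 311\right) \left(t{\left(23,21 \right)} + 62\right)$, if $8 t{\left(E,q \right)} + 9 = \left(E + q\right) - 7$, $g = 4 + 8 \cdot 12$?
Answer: $\frac{53841}{2} \approx 26921.0$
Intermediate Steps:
$g = 100$ ($g = 4 + 96 = 100$)
$t{\left(E,q \right)} = -2 + \frac{E}{8} + \frac{q}{8}$ ($t{\left(E,q \right)} = - \frac{9}{8} + \frac{\left(E + q\right) - 7}{8} = - \frac{9}{8} + \frac{-7 + E + q}{8} = - \frac{9}{8} + \left(- \frac{7}{8} + \frac{E}{8} + \frac{q}{8}\right) = -2 + \frac{E}{8} + \frac{q}{8}$)
$\left(g + 311\right) \left(t{\left(23,21 \right)} + 62\right) = \left(100 + 311\right) \left(\left(-2 + \frac{1}{8} \cdot 23 + \frac{1}{8} \cdot 21\right) + 62\right) = 411 \left(\left(-2 + \frac{23}{8} + \frac{21}{8}\right) + 62\right) = 411 \left(\frac{7}{2} + 62\right) = 411 \cdot \frac{131}{2} = \frac{53841}{2}$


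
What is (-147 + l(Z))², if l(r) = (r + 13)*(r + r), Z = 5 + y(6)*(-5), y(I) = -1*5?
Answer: 5919489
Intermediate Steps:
y(I) = -5
Z = 30 (Z = 5 - 5*(-5) = 5 + 25 = 30)
l(r) = 2*r*(13 + r) (l(r) = (13 + r)*(2*r) = 2*r*(13 + r))
(-147 + l(Z))² = (-147 + 2*30*(13 + 30))² = (-147 + 2*30*43)² = (-147 + 2580)² = 2433² = 5919489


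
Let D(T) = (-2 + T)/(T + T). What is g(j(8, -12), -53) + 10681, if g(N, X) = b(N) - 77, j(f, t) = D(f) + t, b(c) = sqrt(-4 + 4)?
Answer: 10604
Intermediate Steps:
b(c) = 0 (b(c) = sqrt(0) = 0)
D(T) = (-2 + T)/(2*T) (D(T) = (-2 + T)/((2*T)) = (-2 + T)*(1/(2*T)) = (-2 + T)/(2*T))
j(f, t) = t + (-2 + f)/(2*f) (j(f, t) = (-2 + f)/(2*f) + t = t + (-2 + f)/(2*f))
g(N, X) = -77 (g(N, X) = 0 - 77 = -77)
g(j(8, -12), -53) + 10681 = -77 + 10681 = 10604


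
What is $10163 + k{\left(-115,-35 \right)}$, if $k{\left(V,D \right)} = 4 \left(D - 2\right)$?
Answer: $10015$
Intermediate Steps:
$k{\left(V,D \right)} = -8 + 4 D$ ($k{\left(V,D \right)} = 4 \left(-2 + D\right) = -8 + 4 D$)
$10163 + k{\left(-115,-35 \right)} = 10163 + \left(-8 + 4 \left(-35\right)\right) = 10163 - 148 = 10015$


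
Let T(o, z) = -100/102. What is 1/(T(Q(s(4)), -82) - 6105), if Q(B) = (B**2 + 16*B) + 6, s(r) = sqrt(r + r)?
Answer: -51/311405 ≈ -0.00016377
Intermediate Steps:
s(r) = sqrt(2)*sqrt(r) (s(r) = sqrt(2*r) = sqrt(2)*sqrt(r))
Q(B) = 6 + B**2 + 16*B
T(o, z) = -50/51 (T(o, z) = -100*1/102 = -50/51)
1/(T(Q(s(4)), -82) - 6105) = 1/(-50/51 - 6105) = 1/(-311405/51) = -51/311405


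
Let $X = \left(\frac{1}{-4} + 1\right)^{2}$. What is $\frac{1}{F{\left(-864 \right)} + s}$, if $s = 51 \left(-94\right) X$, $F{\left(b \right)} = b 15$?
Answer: $- \frac{8}{125253} \approx -6.3871 \cdot 10^{-5}$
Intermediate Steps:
$F{\left(b \right)} = 15 b$
$X = \frac{9}{16}$ ($X = \left(- \frac{1}{4} + 1\right)^{2} = \left(\frac{3}{4}\right)^{2} = \frac{9}{16} \approx 0.5625$)
$s = - \frac{21573}{8}$ ($s = 51 \left(-94\right) \frac{9}{16} = \left(-4794\right) \frac{9}{16} = - \frac{21573}{8} \approx -2696.6$)
$\frac{1}{F{\left(-864 \right)} + s} = \frac{1}{15 \left(-864\right) - \frac{21573}{8}} = \frac{1}{-12960 - \frac{21573}{8}} = \frac{1}{- \frac{125253}{8}} = - \frac{8}{125253}$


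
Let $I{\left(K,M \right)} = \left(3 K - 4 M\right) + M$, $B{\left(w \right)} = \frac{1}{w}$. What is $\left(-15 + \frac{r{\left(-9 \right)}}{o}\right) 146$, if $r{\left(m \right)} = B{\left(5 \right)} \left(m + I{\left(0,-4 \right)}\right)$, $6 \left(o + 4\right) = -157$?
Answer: $- \frac{1984578}{905} \approx -2192.9$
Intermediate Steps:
$I{\left(K,M \right)} = - 3 M + 3 K$ ($I{\left(K,M \right)} = \left(- 4 M + 3 K\right) + M = - 3 M + 3 K$)
$o = - \frac{181}{6}$ ($o = -4 + \frac{1}{6} \left(-157\right) = -4 - \frac{157}{6} = - \frac{181}{6} \approx -30.167$)
$r{\left(m \right)} = \frac{12}{5} + \frac{m}{5}$ ($r{\left(m \right)} = \frac{m + \left(\left(-3\right) \left(-4\right) + 3 \cdot 0\right)}{5} = \frac{m + \left(12 + 0\right)}{5} = \frac{m + 12}{5} = \frac{12 + m}{5} = \frac{12}{5} + \frac{m}{5}$)
$\left(-15 + \frac{r{\left(-9 \right)}}{o}\right) 146 = \left(-15 + \frac{\frac{12}{5} + \frac{1}{5} \left(-9\right)}{- \frac{181}{6}}\right) 146 = \left(-15 + \left(\frac{12}{5} - \frac{9}{5}\right) \left(- \frac{6}{181}\right)\right) 146 = \left(-15 + \frac{3}{5} \left(- \frac{6}{181}\right)\right) 146 = \left(-15 - \frac{18}{905}\right) 146 = \left(- \frac{13593}{905}\right) 146 = - \frac{1984578}{905}$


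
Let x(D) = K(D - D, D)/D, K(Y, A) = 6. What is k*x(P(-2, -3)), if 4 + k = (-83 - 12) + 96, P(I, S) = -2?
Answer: 9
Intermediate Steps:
k = -3 (k = -4 + ((-83 - 12) + 96) = -4 + (-95 + 96) = -4 + 1 = -3)
x(D) = 6/D
k*x(P(-2, -3)) = -18/(-2) = -18*(-1)/2 = -3*(-3) = 9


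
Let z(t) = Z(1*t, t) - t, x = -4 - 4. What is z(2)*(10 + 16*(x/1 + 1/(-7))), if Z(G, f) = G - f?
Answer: 1684/7 ≈ 240.57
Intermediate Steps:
x = -8
z(t) = -t (z(t) = (1*t - t) - t = (t - t) - t = 0 - t = -t)
z(2)*(10 + 16*(x/1 + 1/(-7))) = (-1*2)*(10 + 16*(-8/1 + 1/(-7))) = -2*(10 + 16*(-8*1 + 1*(-⅐))) = -2*(10 + 16*(-8 - ⅐)) = -2*(10 + 16*(-57/7)) = -2*(10 - 912/7) = -2*(-842/7) = 1684/7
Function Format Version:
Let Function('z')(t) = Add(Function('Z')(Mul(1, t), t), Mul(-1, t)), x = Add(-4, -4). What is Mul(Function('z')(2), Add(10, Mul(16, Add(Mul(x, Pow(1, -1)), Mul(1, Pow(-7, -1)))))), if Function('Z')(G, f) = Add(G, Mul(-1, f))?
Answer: Rational(1684, 7) ≈ 240.57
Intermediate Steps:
x = -8
Function('z')(t) = Mul(-1, t) (Function('z')(t) = Add(Add(Mul(1, t), Mul(-1, t)), Mul(-1, t)) = Add(Add(t, Mul(-1, t)), Mul(-1, t)) = Add(0, Mul(-1, t)) = Mul(-1, t))
Mul(Function('z')(2), Add(10, Mul(16, Add(Mul(x, Pow(1, -1)), Mul(1, Pow(-7, -1)))))) = Mul(Mul(-1, 2), Add(10, Mul(16, Add(Mul(-8, Pow(1, -1)), Mul(1, Pow(-7, -1)))))) = Mul(-2, Add(10, Mul(16, Add(Mul(-8, 1), Mul(1, Rational(-1, 7)))))) = Mul(-2, Add(10, Mul(16, Add(-8, Rational(-1, 7))))) = Mul(-2, Add(10, Mul(16, Rational(-57, 7)))) = Mul(-2, Add(10, Rational(-912, 7))) = Mul(-2, Rational(-842, 7)) = Rational(1684, 7)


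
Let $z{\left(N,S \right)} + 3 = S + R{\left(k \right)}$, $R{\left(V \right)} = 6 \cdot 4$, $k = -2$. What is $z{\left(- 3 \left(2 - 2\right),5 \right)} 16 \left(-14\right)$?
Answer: $-5824$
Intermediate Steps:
$R{\left(V \right)} = 24$
$z{\left(N,S \right)} = 21 + S$ ($z{\left(N,S \right)} = -3 + \left(S + 24\right) = -3 + \left(24 + S\right) = 21 + S$)
$z{\left(- 3 \left(2 - 2\right),5 \right)} 16 \left(-14\right) = \left(21 + 5\right) 16 \left(-14\right) = 26 \cdot 16 \left(-14\right) = 416 \left(-14\right) = -5824$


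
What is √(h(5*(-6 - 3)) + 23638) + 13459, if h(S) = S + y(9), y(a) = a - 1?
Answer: 13459 + √23601 ≈ 13613.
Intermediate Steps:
y(a) = -1 + a
h(S) = 8 + S (h(S) = S + (-1 + 9) = S + 8 = 8 + S)
√(h(5*(-6 - 3)) + 23638) + 13459 = √((8 + 5*(-6 - 3)) + 23638) + 13459 = √((8 + 5*(-9)) + 23638) + 13459 = √((8 - 45) + 23638) + 13459 = √(-37 + 23638) + 13459 = √23601 + 13459 = 13459 + √23601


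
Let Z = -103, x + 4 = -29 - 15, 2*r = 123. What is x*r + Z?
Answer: -3055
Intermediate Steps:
r = 123/2 (r = (½)*123 = 123/2 ≈ 61.500)
x = -48 (x = -4 + (-29 - 15) = -4 - 44 = -48)
x*r + Z = -48*123/2 - 103 = -2952 - 103 = -3055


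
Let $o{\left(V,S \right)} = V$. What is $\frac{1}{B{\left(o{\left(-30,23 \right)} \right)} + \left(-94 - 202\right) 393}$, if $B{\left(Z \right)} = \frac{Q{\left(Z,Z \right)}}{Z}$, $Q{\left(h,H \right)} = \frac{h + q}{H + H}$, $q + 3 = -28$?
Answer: $- \frac{1800}{209390461} \approx -8.5964 \cdot 10^{-6}$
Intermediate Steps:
$q = -31$ ($q = -3 - 28 = -31$)
$Q{\left(h,H \right)} = \frac{-31 + h}{2 H}$ ($Q{\left(h,H \right)} = \frac{h - 31}{H + H} = \frac{-31 + h}{2 H}$)
$B{\left(Z \right)} = \frac{-31 + Z}{2 Z^{2}}$ ($B{\left(Z \right)} = \frac{\frac{1}{2} \frac{1}{Z} \left(-31 + Z\right)}{Z} = \frac{-31 + Z}{2 Z^{2}}$)
$\frac{1}{B{\left(o{\left(-30,23 \right)} \right)} + \left(-94 - 202\right) 393} = \frac{1}{\frac{-31 - 30}{2 \cdot 900} + \left(-94 - 202\right) 393} = \frac{1}{\frac{1}{2} \cdot \frac{1}{900} \left(-61\right) - 116328} = \frac{1}{- \frac{61}{1800} - 116328} = \frac{1}{- \frac{209390461}{1800}} = - \frac{1800}{209390461}$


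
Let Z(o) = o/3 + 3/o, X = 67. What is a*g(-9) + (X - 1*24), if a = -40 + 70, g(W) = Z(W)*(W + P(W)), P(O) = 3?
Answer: 643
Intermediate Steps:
Z(o) = 3/o + o/3 (Z(o) = o*(⅓) + 3/o = o/3 + 3/o = 3/o + o/3)
g(W) = (3 + W)*(3/W + W/3) (g(W) = (3/W + W/3)*(W + 3) = (3/W + W/3)*(3 + W) = (3 + W)*(3/W + W/3))
a = 30
a*g(-9) + (X - 1*24) = 30*((⅓)*(3 - 9)*(9 + (-9)²)/(-9)) + (67 - 1*24) = 30*((⅓)*(-⅑)*(-6)*(9 + 81)) + (67 - 24) = 30*((⅓)*(-⅑)*(-6)*90) + 43 = 30*20 + 43 = 600 + 43 = 643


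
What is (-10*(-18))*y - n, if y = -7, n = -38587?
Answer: 37327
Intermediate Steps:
(-10*(-18))*y - n = -10*(-18)*(-7) - 1*(-38587) = 180*(-7) + 38587 = -1260 + 38587 = 37327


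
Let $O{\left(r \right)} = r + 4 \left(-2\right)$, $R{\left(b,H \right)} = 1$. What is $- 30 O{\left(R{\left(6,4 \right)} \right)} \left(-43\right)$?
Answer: $-9030$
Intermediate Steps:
$O{\left(r \right)} = -8 + r$ ($O{\left(r \right)} = r - 8 = -8 + r$)
$- 30 O{\left(R{\left(6,4 \right)} \right)} \left(-43\right) = - 30 \left(-8 + 1\right) \left(-43\right) = \left(-30\right) \left(-7\right) \left(-43\right) = 210 \left(-43\right) = -9030$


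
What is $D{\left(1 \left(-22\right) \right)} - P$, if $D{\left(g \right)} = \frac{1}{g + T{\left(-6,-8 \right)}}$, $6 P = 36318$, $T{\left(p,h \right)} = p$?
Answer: $- \frac{169485}{28} \approx -6053.0$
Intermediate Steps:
$P = 6053$ ($P = \frac{1}{6} \cdot 36318 = 6053$)
$D{\left(g \right)} = \frac{1}{-6 + g}$ ($D{\left(g \right)} = \frac{1}{g - 6} = \frac{1}{-6 + g}$)
$D{\left(1 \left(-22\right) \right)} - P = \frac{1}{-6 + 1 \left(-22\right)} - 6053 = \frac{1}{-6 - 22} - 6053 = \frac{1}{-28} - 6053 = - \frac{1}{28} - 6053 = - \frac{169485}{28}$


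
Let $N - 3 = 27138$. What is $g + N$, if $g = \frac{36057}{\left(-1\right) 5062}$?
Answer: $\frac{137351685}{5062} \approx 27134.0$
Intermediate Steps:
$N = 27141$ ($N = 3 + 27138 = 27141$)
$g = - \frac{36057}{5062}$ ($g = \frac{36057}{-5062} = 36057 \left(- \frac{1}{5062}\right) = - \frac{36057}{5062} \approx -7.1231$)
$g + N = - \frac{36057}{5062} + 27141 = \frac{137351685}{5062}$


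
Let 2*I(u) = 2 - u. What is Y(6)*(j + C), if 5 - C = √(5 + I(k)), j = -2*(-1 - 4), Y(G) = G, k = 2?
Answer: 90 - 6*√5 ≈ 76.584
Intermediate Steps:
I(u) = 1 - u/2 (I(u) = (2 - u)/2 = 1 - u/2)
j = 10 (j = -2*(-5) = 10)
C = 5 - √5 (C = 5 - √(5 + (1 - ½*2)) = 5 - √(5 + (1 - 1)) = 5 - √(5 + 0) = 5 - √5 ≈ 2.7639)
Y(6)*(j + C) = 6*(10 + (5 - √5)) = 6*(15 - √5) = 90 - 6*√5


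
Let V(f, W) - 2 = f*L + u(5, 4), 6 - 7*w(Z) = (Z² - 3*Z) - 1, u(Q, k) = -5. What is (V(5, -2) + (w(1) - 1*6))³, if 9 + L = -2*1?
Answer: -84604519/343 ≈ -2.4666e+5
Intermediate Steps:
L = -11 (L = -9 - 2*1 = -9 - 2 = -11)
w(Z) = 1 - Z²/7 + 3*Z/7 (w(Z) = 6/7 - ((Z² - 3*Z) - 1)/7 = 6/7 - (-1 + Z² - 3*Z)/7 = 6/7 + (⅐ - Z²/7 + 3*Z/7) = 1 - Z²/7 + 3*Z/7)
V(f, W) = -3 - 11*f (V(f, W) = 2 + (f*(-11) - 5) = 2 + (-11*f - 5) = 2 + (-5 - 11*f) = -3 - 11*f)
(V(5, -2) + (w(1) - 1*6))³ = ((-3 - 11*5) + ((1 - ⅐*1² + (3/7)*1) - 1*6))³ = ((-3 - 55) + ((1 - ⅐*1 + 3/7) - 6))³ = (-58 + ((1 - ⅐ + 3/7) - 6))³ = (-58 + (9/7 - 6))³ = (-58 - 33/7)³ = (-439/7)³ = -84604519/343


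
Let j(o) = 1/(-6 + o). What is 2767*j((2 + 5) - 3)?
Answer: -2767/2 ≈ -1383.5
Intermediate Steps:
2767*j((2 + 5) - 3) = 2767/(-6 + ((2 + 5) - 3)) = 2767/(-6 + (7 - 3)) = 2767/(-6 + 4) = 2767/(-2) = 2767*(-½) = -2767/2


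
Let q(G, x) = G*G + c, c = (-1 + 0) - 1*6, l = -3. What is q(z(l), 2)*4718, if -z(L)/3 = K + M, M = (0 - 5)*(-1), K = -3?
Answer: 136822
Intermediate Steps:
M = 5 (M = -5*(-1) = 5)
c = -7 (c = -1 - 6 = -7)
z(L) = -6 (z(L) = -3*(-3 + 5) = -3*2 = -6)
q(G, x) = -7 + G² (q(G, x) = G*G - 7 = G² - 7 = -7 + G²)
q(z(l), 2)*4718 = (-7 + (-6)²)*4718 = (-7 + 36)*4718 = 29*4718 = 136822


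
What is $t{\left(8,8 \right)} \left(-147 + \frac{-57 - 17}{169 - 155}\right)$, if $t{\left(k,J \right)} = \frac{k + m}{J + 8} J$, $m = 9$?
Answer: $- \frac{9061}{7} \approx -1294.4$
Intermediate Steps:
$t{\left(k,J \right)} = \frac{J \left(9 + k\right)}{8 + J}$ ($t{\left(k,J \right)} = \frac{k + 9}{J + 8} J = \frac{9 + k}{8 + J} J = \frac{J \left(9 + k\right)}{8 + J}$)
$t{\left(8,8 \right)} \left(-147 + \frac{-57 - 17}{169 - 155}\right) = \frac{8 \left(9 + 8\right)}{8 + 8} \left(-147 + \frac{-57 - 17}{169 - 155}\right) = 8 \cdot \frac{1}{16} \cdot 17 \left(-147 - \frac{74}{14}\right) = 8 \cdot \frac{1}{16} \cdot 17 \left(-147 - \frac{37}{7}\right) = \frac{17 \left(-147 - \frac{37}{7}\right)}{2} = \frac{17}{2} \left(- \frac{1066}{7}\right) = - \frac{9061}{7}$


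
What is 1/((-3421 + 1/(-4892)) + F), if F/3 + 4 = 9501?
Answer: 4892/122642439 ≈ 3.9888e-5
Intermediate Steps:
F = 28491 (F = -12 + 3*9501 = -12 + 28503 = 28491)
1/((-3421 + 1/(-4892)) + F) = 1/((-3421 + 1/(-4892)) + 28491) = 1/((-3421 - 1/4892) + 28491) = 1/(-16735533/4892 + 28491) = 1/(122642439/4892) = 4892/122642439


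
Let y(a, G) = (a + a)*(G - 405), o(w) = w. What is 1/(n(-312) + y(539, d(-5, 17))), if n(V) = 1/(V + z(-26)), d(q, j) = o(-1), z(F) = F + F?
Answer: -364/159311153 ≈ -2.2848e-6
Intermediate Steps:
z(F) = 2*F
d(q, j) = -1
y(a, G) = 2*a*(-405 + G) (y(a, G) = (2*a)*(-405 + G) = 2*a*(-405 + G))
n(V) = 1/(-52 + V) (n(V) = 1/(V + 2*(-26)) = 1/(V - 52) = 1/(-52 + V))
1/(n(-312) + y(539, d(-5, 17))) = 1/(1/(-52 - 312) + 2*539*(-405 - 1)) = 1/(1/(-364) + 2*539*(-406)) = 1/(-1/364 - 437668) = 1/(-159311153/364) = -364/159311153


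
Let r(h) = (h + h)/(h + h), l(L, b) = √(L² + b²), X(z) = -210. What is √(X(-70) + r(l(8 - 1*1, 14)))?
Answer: I*√209 ≈ 14.457*I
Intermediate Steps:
r(h) = 1 (r(h) = (2*h)/((2*h)) = (2*h)*(1/(2*h)) = 1)
√(X(-70) + r(l(8 - 1*1, 14))) = √(-210 + 1) = √(-209) = I*√209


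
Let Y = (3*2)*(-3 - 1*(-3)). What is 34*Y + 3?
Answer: 3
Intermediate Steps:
Y = 0 (Y = 6*(-3 + 3) = 6*0 = 0)
34*Y + 3 = 34*0 + 3 = 0 + 3 = 3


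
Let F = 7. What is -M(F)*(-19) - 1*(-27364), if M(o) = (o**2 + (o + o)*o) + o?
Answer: 30290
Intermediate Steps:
M(o) = o + 3*o**2 (M(o) = (o**2 + (2*o)*o) + o = (o**2 + 2*o**2) + o = 3*o**2 + o = o + 3*o**2)
-M(F)*(-19) - 1*(-27364) = -7*(1 + 3*7)*(-19) - 1*(-27364) = -7*(1 + 21)*(-19) + 27364 = -7*22*(-19) + 27364 = -1*154*(-19) + 27364 = -154*(-19) + 27364 = 2926 + 27364 = 30290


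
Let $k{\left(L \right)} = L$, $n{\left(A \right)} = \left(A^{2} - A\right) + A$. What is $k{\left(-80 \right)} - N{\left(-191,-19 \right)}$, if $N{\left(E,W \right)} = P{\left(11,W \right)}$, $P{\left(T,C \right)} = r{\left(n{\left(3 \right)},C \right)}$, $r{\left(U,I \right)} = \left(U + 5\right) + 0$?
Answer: $-94$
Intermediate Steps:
$n{\left(A \right)} = A^{2}$
$r{\left(U,I \right)} = 5 + U$ ($r{\left(U,I \right)} = \left(5 + U\right) + 0 = 5 + U$)
$P{\left(T,C \right)} = 14$ ($P{\left(T,C \right)} = 5 + 3^{2} = 5 + 9 = 14$)
$N{\left(E,W \right)} = 14$
$k{\left(-80 \right)} - N{\left(-191,-19 \right)} = -80 - 14 = -94$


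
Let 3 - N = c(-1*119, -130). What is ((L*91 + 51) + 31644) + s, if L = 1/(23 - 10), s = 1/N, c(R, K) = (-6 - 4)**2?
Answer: 3075093/97 ≈ 31702.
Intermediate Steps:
c(R, K) = 100 (c(R, K) = (-10)**2 = 100)
N = -97 (N = 3 - 1*100 = 3 - 100 = -97)
s = -1/97 (s = 1/(-97) = -1/97 ≈ -0.010309)
L = 1/13 ≈ 0.076923
((L*91 + 51) + 31644) + s = (((1/13)*91 + 51) + 31644) - 1/97 = ((7 + 51) + 31644) - 1/97 = (58 + 31644) - 1/97 = 31702 - 1/97 = 3075093/97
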